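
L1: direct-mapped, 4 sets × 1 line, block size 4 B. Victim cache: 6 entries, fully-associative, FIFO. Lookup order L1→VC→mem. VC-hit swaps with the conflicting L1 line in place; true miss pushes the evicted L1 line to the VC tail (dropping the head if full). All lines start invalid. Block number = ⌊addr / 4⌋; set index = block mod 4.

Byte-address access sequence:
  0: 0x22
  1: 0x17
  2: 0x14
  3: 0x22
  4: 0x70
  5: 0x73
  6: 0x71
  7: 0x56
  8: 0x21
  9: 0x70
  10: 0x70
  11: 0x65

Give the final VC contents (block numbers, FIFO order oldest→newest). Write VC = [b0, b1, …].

#0 0x22→b8/s0 MISS; vc=[]
#1 0x17→b5/s1 MISS; vc=[]
#2 0x14→b5/s1 L1-HIT; vc=[]
#3 0x22→b8/s0 L1-HIT; vc=[]
#4 0x70→b28/s0 MISS; vc=[8]
#5 0x73→b28/s0 L1-HIT; vc=[8]
#6 0x71→b28/s0 L1-HIT; vc=[8]
#7 0x56→b21/s1 MISS; vc=[8,5]
#8 0x21→b8/s0 VC-HIT; vc=[28,5]
#9 0x70→b28/s0 VC-HIT; vc=[8,5]
#10 0x70→b28/s0 L1-HIT; vc=[8,5]
#11 0x65→b25/s1 MISS; vc=[8,5,21]

VC = [8, 5, 21]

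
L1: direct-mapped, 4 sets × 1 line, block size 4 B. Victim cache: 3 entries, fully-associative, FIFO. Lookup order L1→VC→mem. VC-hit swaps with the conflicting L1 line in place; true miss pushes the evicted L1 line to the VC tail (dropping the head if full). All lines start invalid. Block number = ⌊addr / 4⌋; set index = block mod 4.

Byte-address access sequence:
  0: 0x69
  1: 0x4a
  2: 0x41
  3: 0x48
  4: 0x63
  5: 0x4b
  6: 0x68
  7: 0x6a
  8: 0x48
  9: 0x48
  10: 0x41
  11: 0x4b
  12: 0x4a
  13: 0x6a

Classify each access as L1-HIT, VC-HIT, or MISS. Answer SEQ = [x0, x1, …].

SEQ = [MISS, MISS, MISS, L1-HIT, MISS, L1-HIT, VC-HIT, L1-HIT, VC-HIT, L1-HIT, VC-HIT, L1-HIT, L1-HIT, VC-HIT]

#0 0x69→b26/s2 MISS; vc=[]
#1 0x4a→b18/s2 MISS; vc=[26]
#2 0x41→b16/s0 MISS; vc=[26]
#3 0x48→b18/s2 L1-HIT; vc=[26]
#4 0x63→b24/s0 MISS; vc=[26,16]
#5 0x4b→b18/s2 L1-HIT; vc=[26,16]
#6 0x68→b26/s2 VC-HIT; vc=[18,16]
#7 0x6a→b26/s2 L1-HIT; vc=[18,16]
#8 0x48→b18/s2 VC-HIT; vc=[26,16]
#9 0x48→b18/s2 L1-HIT; vc=[26,16]
#10 0x41→b16/s0 VC-HIT; vc=[26,24]
#11 0x4b→b18/s2 L1-HIT; vc=[26,24]
#12 0x4a→b18/s2 L1-HIT; vc=[26,24]
#13 0x6a→b26/s2 VC-HIT; vc=[18,24]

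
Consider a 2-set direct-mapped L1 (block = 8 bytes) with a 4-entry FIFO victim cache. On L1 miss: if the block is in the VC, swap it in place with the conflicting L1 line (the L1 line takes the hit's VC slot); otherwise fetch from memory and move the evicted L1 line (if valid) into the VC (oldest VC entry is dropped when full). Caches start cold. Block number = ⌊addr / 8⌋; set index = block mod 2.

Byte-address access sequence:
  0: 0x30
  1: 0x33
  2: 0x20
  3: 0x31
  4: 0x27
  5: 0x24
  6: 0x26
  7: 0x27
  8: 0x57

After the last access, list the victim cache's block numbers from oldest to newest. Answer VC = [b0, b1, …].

0: 0x30 (blk 6, set 0) → MISS  vc=[]
1: 0x33 (blk 6, set 0) → L1-HIT  vc=[]
2: 0x20 (blk 4, set 0) → MISS  vc=[6]
3: 0x31 (blk 6, set 0) → VC-HIT  vc=[4]
4: 0x27 (blk 4, set 0) → VC-HIT  vc=[6]
5: 0x24 (blk 4, set 0) → L1-HIT  vc=[6]
6: 0x26 (blk 4, set 0) → L1-HIT  vc=[6]
7: 0x27 (blk 4, set 0) → L1-HIT  vc=[6]
8: 0x57 (blk 10, set 0) → MISS  vc=[6, 4]

VC = [6, 4]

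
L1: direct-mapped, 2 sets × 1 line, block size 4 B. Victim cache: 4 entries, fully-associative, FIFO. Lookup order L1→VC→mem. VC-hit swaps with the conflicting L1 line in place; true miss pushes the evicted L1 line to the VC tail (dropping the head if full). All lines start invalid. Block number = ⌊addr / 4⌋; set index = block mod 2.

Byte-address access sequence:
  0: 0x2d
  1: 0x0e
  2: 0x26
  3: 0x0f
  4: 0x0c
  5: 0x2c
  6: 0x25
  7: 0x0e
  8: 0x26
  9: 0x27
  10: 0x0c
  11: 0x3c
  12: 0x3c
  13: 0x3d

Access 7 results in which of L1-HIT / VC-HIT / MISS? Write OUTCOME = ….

#0 0x2d→b11/s1 MISS; vc=[]
#1 0xe→b3/s1 MISS; vc=[11]
#2 0x26→b9/s1 MISS; vc=[11,3]
#3 0xf→b3/s1 VC-HIT; vc=[11,9]
#4 0xc→b3/s1 L1-HIT; vc=[11,9]
#5 0x2c→b11/s1 VC-HIT; vc=[3,9]
#6 0x25→b9/s1 VC-HIT; vc=[3,11]
#7 0xe→b3/s1 VC-HIT; vc=[9,11]
#8 0x26→b9/s1 VC-HIT; vc=[3,11]
#9 0x27→b9/s1 L1-HIT; vc=[3,11]
#10 0xc→b3/s1 VC-HIT; vc=[9,11]
#11 0x3c→b15/s1 MISS; vc=[9,11,3]
#12 0x3c→b15/s1 L1-HIT; vc=[9,11,3]
#13 0x3d→b15/s1 L1-HIT; vc=[9,11,3]

OUTCOME = VC-HIT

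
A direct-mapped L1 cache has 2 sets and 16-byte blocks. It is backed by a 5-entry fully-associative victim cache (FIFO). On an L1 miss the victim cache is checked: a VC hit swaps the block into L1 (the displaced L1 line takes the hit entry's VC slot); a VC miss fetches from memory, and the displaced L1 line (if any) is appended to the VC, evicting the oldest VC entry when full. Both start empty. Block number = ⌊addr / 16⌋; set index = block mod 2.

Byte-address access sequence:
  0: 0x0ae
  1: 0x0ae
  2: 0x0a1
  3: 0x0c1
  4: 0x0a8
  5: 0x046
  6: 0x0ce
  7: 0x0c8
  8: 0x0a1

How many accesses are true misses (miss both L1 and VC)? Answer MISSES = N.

MISSES = 3

  [0] addr=0xae blk=10 s=0: MISS | VC []
  [1] addr=0xae blk=10 s=0: L1-HIT | VC []
  [2] addr=0xa1 blk=10 s=0: L1-HIT | VC []
  [3] addr=0xc1 blk=12 s=0: MISS | VC [10]
  [4] addr=0xa8 blk=10 s=0: VC-HIT | VC [12]
  [5] addr=0x46 blk=4 s=0: MISS | VC [12, 10]
  [6] addr=0xce blk=12 s=0: VC-HIT | VC [4, 10]
  [7] addr=0xc8 blk=12 s=0: L1-HIT | VC [4, 10]
  [8] addr=0xa1 blk=10 s=0: VC-HIT | VC [4, 12]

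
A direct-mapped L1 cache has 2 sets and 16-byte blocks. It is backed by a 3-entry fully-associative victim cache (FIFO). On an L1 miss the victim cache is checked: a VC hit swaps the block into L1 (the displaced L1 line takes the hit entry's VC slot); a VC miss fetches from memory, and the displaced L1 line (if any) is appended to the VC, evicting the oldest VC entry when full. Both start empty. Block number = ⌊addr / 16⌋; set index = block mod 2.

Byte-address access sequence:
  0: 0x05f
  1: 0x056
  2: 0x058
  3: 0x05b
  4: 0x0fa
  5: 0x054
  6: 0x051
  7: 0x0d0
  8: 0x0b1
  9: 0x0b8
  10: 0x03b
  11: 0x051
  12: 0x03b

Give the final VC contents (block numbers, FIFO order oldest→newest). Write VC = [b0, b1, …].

#0 0x5f→b5/s1 MISS; vc=[]
#1 0x56→b5/s1 L1-HIT; vc=[]
#2 0x58→b5/s1 L1-HIT; vc=[]
#3 0x5b→b5/s1 L1-HIT; vc=[]
#4 0xfa→b15/s1 MISS; vc=[5]
#5 0x54→b5/s1 VC-HIT; vc=[15]
#6 0x51→b5/s1 L1-HIT; vc=[15]
#7 0xd0→b13/s1 MISS; vc=[15,5]
#8 0xb1→b11/s1 MISS; vc=[15,5,13]
#9 0xb8→b11/s1 L1-HIT; vc=[15,5,13]
#10 0x3b→b3/s1 MISS; vc=[5,13,11]
#11 0x51→b5/s1 VC-HIT; vc=[3,13,11]
#12 0x3b→b3/s1 VC-HIT; vc=[5,13,11]

VC = [5, 13, 11]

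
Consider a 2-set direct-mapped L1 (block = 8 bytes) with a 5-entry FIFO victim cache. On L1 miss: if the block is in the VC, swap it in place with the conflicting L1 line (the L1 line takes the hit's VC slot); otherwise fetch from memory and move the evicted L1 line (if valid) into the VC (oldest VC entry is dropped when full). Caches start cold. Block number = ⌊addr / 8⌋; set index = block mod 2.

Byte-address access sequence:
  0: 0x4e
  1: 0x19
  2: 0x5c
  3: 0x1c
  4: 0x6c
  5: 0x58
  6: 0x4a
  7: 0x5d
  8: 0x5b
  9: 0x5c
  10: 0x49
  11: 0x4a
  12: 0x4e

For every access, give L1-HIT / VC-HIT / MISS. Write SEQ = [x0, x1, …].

SEQ = [MISS, MISS, MISS, VC-HIT, MISS, VC-HIT, VC-HIT, VC-HIT, L1-HIT, L1-HIT, VC-HIT, L1-HIT, L1-HIT]

#0 0x4e→b9/s1 MISS; vc=[]
#1 0x19→b3/s1 MISS; vc=[9]
#2 0x5c→b11/s1 MISS; vc=[9,3]
#3 0x1c→b3/s1 VC-HIT; vc=[9,11]
#4 0x6c→b13/s1 MISS; vc=[9,11,3]
#5 0x58→b11/s1 VC-HIT; vc=[9,13,3]
#6 0x4a→b9/s1 VC-HIT; vc=[11,13,3]
#7 0x5d→b11/s1 VC-HIT; vc=[9,13,3]
#8 0x5b→b11/s1 L1-HIT; vc=[9,13,3]
#9 0x5c→b11/s1 L1-HIT; vc=[9,13,3]
#10 0x49→b9/s1 VC-HIT; vc=[11,13,3]
#11 0x4a→b9/s1 L1-HIT; vc=[11,13,3]
#12 0x4e→b9/s1 L1-HIT; vc=[11,13,3]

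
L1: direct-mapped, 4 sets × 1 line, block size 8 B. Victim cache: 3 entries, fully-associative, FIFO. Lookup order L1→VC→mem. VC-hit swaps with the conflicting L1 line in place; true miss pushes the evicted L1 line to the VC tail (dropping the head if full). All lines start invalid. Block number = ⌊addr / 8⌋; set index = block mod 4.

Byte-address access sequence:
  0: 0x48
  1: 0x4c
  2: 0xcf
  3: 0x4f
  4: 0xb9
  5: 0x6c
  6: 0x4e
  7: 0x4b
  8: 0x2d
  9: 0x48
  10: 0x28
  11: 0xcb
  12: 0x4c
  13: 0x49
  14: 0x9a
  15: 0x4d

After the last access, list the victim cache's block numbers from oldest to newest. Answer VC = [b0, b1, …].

VC = [13, 25, 23]

#0 0x48→b9/s1 MISS; vc=[]
#1 0x4c→b9/s1 L1-HIT; vc=[]
#2 0xcf→b25/s1 MISS; vc=[9]
#3 0x4f→b9/s1 VC-HIT; vc=[25]
#4 0xb9→b23/s3 MISS; vc=[25]
#5 0x6c→b13/s1 MISS; vc=[25,9]
#6 0x4e→b9/s1 VC-HIT; vc=[25,13]
#7 0x4b→b9/s1 L1-HIT; vc=[25,13]
#8 0x2d→b5/s1 MISS; vc=[25,13,9]
#9 0x48→b9/s1 VC-HIT; vc=[25,13,5]
#10 0x28→b5/s1 VC-HIT; vc=[25,13,9]
#11 0xcb→b25/s1 VC-HIT; vc=[5,13,9]
#12 0x4c→b9/s1 VC-HIT; vc=[5,13,25]
#13 0x49→b9/s1 L1-HIT; vc=[5,13,25]
#14 0x9a→b19/s3 MISS; vc=[13,25,23]
#15 0x4d→b9/s1 L1-HIT; vc=[13,25,23]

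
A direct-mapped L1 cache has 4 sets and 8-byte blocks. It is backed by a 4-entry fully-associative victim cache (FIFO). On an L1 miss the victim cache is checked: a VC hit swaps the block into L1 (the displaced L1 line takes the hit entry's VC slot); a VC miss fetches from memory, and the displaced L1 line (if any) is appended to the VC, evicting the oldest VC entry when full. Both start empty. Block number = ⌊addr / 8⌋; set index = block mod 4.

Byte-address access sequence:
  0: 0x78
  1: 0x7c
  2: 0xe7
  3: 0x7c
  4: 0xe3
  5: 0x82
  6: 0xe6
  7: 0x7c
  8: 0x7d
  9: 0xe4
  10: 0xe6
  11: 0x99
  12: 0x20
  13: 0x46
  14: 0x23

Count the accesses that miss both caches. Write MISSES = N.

MISSES = 6

  [0] addr=0x78 blk=15 s=3: MISS | VC []
  [1] addr=0x7c blk=15 s=3: L1-HIT | VC []
  [2] addr=0xe7 blk=28 s=0: MISS | VC []
  [3] addr=0x7c blk=15 s=3: L1-HIT | VC []
  [4] addr=0xe3 blk=28 s=0: L1-HIT | VC []
  [5] addr=0x82 blk=16 s=0: MISS | VC [28]
  [6] addr=0xe6 blk=28 s=0: VC-HIT | VC [16]
  [7] addr=0x7c blk=15 s=3: L1-HIT | VC [16]
  [8] addr=0x7d blk=15 s=3: L1-HIT | VC [16]
  [9] addr=0xe4 blk=28 s=0: L1-HIT | VC [16]
  [10] addr=0xe6 blk=28 s=0: L1-HIT | VC [16]
  [11] addr=0x99 blk=19 s=3: MISS | VC [16, 15]
  [12] addr=0x20 blk=4 s=0: MISS | VC [16, 15, 28]
  [13] addr=0x46 blk=8 s=0: MISS | VC [16, 15, 28, 4]
  [14] addr=0x23 blk=4 s=0: VC-HIT | VC [16, 15, 28, 8]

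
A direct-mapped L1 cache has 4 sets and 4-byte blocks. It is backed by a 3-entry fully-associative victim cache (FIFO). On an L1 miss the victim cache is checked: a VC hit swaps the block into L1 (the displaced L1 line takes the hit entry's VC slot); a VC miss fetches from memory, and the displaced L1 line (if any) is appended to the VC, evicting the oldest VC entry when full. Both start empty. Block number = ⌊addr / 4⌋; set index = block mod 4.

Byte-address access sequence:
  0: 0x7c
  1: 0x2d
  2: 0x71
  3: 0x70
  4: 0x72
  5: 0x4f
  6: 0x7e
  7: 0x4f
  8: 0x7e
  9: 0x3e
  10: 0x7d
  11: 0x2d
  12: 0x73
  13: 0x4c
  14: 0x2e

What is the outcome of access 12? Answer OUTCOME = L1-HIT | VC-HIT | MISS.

#0 0x7c→b31/s3 MISS; vc=[]
#1 0x2d→b11/s3 MISS; vc=[31]
#2 0x71→b28/s0 MISS; vc=[31]
#3 0x70→b28/s0 L1-HIT; vc=[31]
#4 0x72→b28/s0 L1-HIT; vc=[31]
#5 0x4f→b19/s3 MISS; vc=[31,11]
#6 0x7e→b31/s3 VC-HIT; vc=[19,11]
#7 0x4f→b19/s3 VC-HIT; vc=[31,11]
#8 0x7e→b31/s3 VC-HIT; vc=[19,11]
#9 0x3e→b15/s3 MISS; vc=[19,11,31]
#10 0x7d→b31/s3 VC-HIT; vc=[19,11,15]
#11 0x2d→b11/s3 VC-HIT; vc=[19,31,15]
#12 0x73→b28/s0 L1-HIT; vc=[19,31,15]
#13 0x4c→b19/s3 VC-HIT; vc=[11,31,15]
#14 0x2e→b11/s3 VC-HIT; vc=[19,31,15]

OUTCOME = L1-HIT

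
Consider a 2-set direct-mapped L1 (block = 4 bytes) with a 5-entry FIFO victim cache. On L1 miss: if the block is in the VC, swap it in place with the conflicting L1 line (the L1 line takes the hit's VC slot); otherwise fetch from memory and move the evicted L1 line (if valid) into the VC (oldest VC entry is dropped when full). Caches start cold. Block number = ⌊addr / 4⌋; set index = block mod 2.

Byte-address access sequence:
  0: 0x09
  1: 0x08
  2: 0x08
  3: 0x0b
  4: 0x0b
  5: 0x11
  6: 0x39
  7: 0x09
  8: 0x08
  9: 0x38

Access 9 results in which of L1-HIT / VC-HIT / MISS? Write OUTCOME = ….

OUTCOME = VC-HIT

#0 0x9→b2/s0 MISS; vc=[]
#1 0x8→b2/s0 L1-HIT; vc=[]
#2 0x8→b2/s0 L1-HIT; vc=[]
#3 0xb→b2/s0 L1-HIT; vc=[]
#4 0xb→b2/s0 L1-HIT; vc=[]
#5 0x11→b4/s0 MISS; vc=[2]
#6 0x39→b14/s0 MISS; vc=[2,4]
#7 0x9→b2/s0 VC-HIT; vc=[14,4]
#8 0x8→b2/s0 L1-HIT; vc=[14,4]
#9 0x38→b14/s0 VC-HIT; vc=[2,4]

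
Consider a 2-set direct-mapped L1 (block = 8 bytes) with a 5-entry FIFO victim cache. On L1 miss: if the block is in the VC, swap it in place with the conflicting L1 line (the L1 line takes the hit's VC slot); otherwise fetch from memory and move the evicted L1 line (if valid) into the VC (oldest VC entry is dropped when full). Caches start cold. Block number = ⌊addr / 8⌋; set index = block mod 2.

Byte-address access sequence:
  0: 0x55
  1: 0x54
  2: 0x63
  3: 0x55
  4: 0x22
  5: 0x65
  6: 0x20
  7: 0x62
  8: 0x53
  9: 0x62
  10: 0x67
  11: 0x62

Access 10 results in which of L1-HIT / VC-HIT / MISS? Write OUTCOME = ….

OUTCOME = L1-HIT

0: 0x55 (blk 10, set 0) → MISS  vc=[]
1: 0x54 (blk 10, set 0) → L1-HIT  vc=[]
2: 0x63 (blk 12, set 0) → MISS  vc=[10]
3: 0x55 (blk 10, set 0) → VC-HIT  vc=[12]
4: 0x22 (blk 4, set 0) → MISS  vc=[12, 10]
5: 0x65 (blk 12, set 0) → VC-HIT  vc=[4, 10]
6: 0x20 (blk 4, set 0) → VC-HIT  vc=[12, 10]
7: 0x62 (blk 12, set 0) → VC-HIT  vc=[4, 10]
8: 0x53 (blk 10, set 0) → VC-HIT  vc=[4, 12]
9: 0x62 (blk 12, set 0) → VC-HIT  vc=[4, 10]
10: 0x67 (blk 12, set 0) → L1-HIT  vc=[4, 10]
11: 0x62 (blk 12, set 0) → L1-HIT  vc=[4, 10]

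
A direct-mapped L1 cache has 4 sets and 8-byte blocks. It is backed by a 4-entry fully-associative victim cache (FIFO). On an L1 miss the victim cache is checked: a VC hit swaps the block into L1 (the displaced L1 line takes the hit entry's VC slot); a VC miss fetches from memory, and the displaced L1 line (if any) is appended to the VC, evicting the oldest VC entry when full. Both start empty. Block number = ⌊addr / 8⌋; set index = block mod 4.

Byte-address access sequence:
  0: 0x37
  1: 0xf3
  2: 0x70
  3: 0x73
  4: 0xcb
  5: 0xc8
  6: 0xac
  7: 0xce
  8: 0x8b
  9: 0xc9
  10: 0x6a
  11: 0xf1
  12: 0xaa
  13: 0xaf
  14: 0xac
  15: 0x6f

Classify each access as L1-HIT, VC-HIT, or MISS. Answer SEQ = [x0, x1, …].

SEQ = [MISS, MISS, MISS, L1-HIT, MISS, L1-HIT, MISS, VC-HIT, MISS, VC-HIT, MISS, VC-HIT, VC-HIT, L1-HIT, L1-HIT, VC-HIT]

0: 0x37 (blk 6, set 2) → MISS  vc=[]
1: 0xf3 (blk 30, set 2) → MISS  vc=[6]
2: 0x70 (blk 14, set 2) → MISS  vc=[6, 30]
3: 0x73 (blk 14, set 2) → L1-HIT  vc=[6, 30]
4: 0xcb (blk 25, set 1) → MISS  vc=[6, 30]
5: 0xc8 (blk 25, set 1) → L1-HIT  vc=[6, 30]
6: 0xac (blk 21, set 1) → MISS  vc=[6, 30, 25]
7: 0xce (blk 25, set 1) → VC-HIT  vc=[6, 30, 21]
8: 0x8b (blk 17, set 1) → MISS  vc=[6, 30, 21, 25]
9: 0xc9 (blk 25, set 1) → VC-HIT  vc=[6, 30, 21, 17]
10: 0x6a (blk 13, set 1) → MISS  vc=[30, 21, 17, 25]
11: 0xf1 (blk 30, set 2) → VC-HIT  vc=[14, 21, 17, 25]
12: 0xaa (blk 21, set 1) → VC-HIT  vc=[14, 13, 17, 25]
13: 0xaf (blk 21, set 1) → L1-HIT  vc=[14, 13, 17, 25]
14: 0xac (blk 21, set 1) → L1-HIT  vc=[14, 13, 17, 25]
15: 0x6f (blk 13, set 1) → VC-HIT  vc=[14, 21, 17, 25]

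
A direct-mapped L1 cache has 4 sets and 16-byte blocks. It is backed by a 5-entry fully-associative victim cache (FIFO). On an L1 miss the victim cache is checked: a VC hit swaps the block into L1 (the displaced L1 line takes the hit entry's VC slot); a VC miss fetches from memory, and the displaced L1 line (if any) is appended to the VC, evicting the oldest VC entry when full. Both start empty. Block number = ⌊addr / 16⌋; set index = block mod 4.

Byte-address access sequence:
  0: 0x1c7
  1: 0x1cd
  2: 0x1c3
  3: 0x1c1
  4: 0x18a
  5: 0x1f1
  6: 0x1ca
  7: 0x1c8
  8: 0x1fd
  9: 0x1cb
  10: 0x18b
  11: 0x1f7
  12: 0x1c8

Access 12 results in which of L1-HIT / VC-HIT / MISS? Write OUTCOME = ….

0: 0x1c7 (blk 28, set 0) → MISS  vc=[]
1: 0x1cd (blk 28, set 0) → L1-HIT  vc=[]
2: 0x1c3 (blk 28, set 0) → L1-HIT  vc=[]
3: 0x1c1 (blk 28, set 0) → L1-HIT  vc=[]
4: 0x18a (blk 24, set 0) → MISS  vc=[28]
5: 0x1f1 (blk 31, set 3) → MISS  vc=[28]
6: 0x1ca (blk 28, set 0) → VC-HIT  vc=[24]
7: 0x1c8 (blk 28, set 0) → L1-HIT  vc=[24]
8: 0x1fd (blk 31, set 3) → L1-HIT  vc=[24]
9: 0x1cb (blk 28, set 0) → L1-HIT  vc=[24]
10: 0x18b (blk 24, set 0) → VC-HIT  vc=[28]
11: 0x1f7 (blk 31, set 3) → L1-HIT  vc=[28]
12: 0x1c8 (blk 28, set 0) → VC-HIT  vc=[24]

OUTCOME = VC-HIT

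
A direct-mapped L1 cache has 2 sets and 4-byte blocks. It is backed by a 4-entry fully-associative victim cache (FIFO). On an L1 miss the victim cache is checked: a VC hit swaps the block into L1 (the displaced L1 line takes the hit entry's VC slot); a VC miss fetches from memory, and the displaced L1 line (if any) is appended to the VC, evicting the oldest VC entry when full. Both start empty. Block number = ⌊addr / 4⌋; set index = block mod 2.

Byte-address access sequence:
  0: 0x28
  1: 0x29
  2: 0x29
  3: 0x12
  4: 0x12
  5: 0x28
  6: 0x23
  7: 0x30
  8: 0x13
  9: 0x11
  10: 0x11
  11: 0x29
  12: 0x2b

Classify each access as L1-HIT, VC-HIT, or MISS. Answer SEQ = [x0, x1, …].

0: 0x28 (blk 10, set 0) → MISS  vc=[]
1: 0x29 (blk 10, set 0) → L1-HIT  vc=[]
2: 0x29 (blk 10, set 0) → L1-HIT  vc=[]
3: 0x12 (blk 4, set 0) → MISS  vc=[10]
4: 0x12 (blk 4, set 0) → L1-HIT  vc=[10]
5: 0x28 (blk 10, set 0) → VC-HIT  vc=[4]
6: 0x23 (blk 8, set 0) → MISS  vc=[4, 10]
7: 0x30 (blk 12, set 0) → MISS  vc=[4, 10, 8]
8: 0x13 (blk 4, set 0) → VC-HIT  vc=[12, 10, 8]
9: 0x11 (blk 4, set 0) → L1-HIT  vc=[12, 10, 8]
10: 0x11 (blk 4, set 0) → L1-HIT  vc=[12, 10, 8]
11: 0x29 (blk 10, set 0) → VC-HIT  vc=[12, 4, 8]
12: 0x2b (blk 10, set 0) → L1-HIT  vc=[12, 4, 8]

SEQ = [MISS, L1-HIT, L1-HIT, MISS, L1-HIT, VC-HIT, MISS, MISS, VC-HIT, L1-HIT, L1-HIT, VC-HIT, L1-HIT]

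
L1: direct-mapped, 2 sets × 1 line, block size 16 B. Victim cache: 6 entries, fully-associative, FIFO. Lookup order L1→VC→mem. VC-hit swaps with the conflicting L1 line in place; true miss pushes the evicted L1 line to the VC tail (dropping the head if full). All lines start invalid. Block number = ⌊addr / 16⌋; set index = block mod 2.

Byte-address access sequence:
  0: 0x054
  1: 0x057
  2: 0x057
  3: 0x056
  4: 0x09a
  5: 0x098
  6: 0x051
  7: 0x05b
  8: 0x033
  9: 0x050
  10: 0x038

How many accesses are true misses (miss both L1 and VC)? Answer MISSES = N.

MISSES = 3

#0 0x54→b5/s1 MISS; vc=[]
#1 0x57→b5/s1 L1-HIT; vc=[]
#2 0x57→b5/s1 L1-HIT; vc=[]
#3 0x56→b5/s1 L1-HIT; vc=[]
#4 0x9a→b9/s1 MISS; vc=[5]
#5 0x98→b9/s1 L1-HIT; vc=[5]
#6 0x51→b5/s1 VC-HIT; vc=[9]
#7 0x5b→b5/s1 L1-HIT; vc=[9]
#8 0x33→b3/s1 MISS; vc=[9,5]
#9 0x50→b5/s1 VC-HIT; vc=[9,3]
#10 0x38→b3/s1 VC-HIT; vc=[9,5]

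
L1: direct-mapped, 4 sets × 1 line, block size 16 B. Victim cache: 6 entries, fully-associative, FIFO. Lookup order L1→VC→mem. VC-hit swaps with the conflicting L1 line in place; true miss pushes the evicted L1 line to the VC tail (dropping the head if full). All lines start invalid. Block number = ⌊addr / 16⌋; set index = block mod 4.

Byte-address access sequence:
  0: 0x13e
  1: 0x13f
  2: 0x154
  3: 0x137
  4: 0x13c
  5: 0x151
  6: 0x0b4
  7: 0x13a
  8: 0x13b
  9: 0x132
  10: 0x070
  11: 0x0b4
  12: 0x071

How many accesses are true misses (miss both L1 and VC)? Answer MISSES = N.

0: 0x13e (blk 19, set 3) → MISS  vc=[]
1: 0x13f (blk 19, set 3) → L1-HIT  vc=[]
2: 0x154 (blk 21, set 1) → MISS  vc=[]
3: 0x137 (blk 19, set 3) → L1-HIT  vc=[]
4: 0x13c (blk 19, set 3) → L1-HIT  vc=[]
5: 0x151 (blk 21, set 1) → L1-HIT  vc=[]
6: 0xb4 (blk 11, set 3) → MISS  vc=[19]
7: 0x13a (blk 19, set 3) → VC-HIT  vc=[11]
8: 0x13b (blk 19, set 3) → L1-HIT  vc=[11]
9: 0x132 (blk 19, set 3) → L1-HIT  vc=[11]
10: 0x70 (blk 7, set 3) → MISS  vc=[11, 19]
11: 0xb4 (blk 11, set 3) → VC-HIT  vc=[7, 19]
12: 0x71 (blk 7, set 3) → VC-HIT  vc=[11, 19]

MISSES = 4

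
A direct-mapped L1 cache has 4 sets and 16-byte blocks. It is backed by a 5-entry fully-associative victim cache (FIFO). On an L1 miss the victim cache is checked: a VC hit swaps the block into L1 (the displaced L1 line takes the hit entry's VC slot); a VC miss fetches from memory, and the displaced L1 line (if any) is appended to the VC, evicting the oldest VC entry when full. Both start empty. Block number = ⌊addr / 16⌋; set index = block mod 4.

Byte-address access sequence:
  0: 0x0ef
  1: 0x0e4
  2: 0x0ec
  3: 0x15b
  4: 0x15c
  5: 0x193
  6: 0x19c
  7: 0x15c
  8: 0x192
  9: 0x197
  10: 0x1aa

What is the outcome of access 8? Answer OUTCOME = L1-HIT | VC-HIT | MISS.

0: 0xef (blk 14, set 2) → MISS  vc=[]
1: 0xe4 (blk 14, set 2) → L1-HIT  vc=[]
2: 0xec (blk 14, set 2) → L1-HIT  vc=[]
3: 0x15b (blk 21, set 1) → MISS  vc=[]
4: 0x15c (blk 21, set 1) → L1-HIT  vc=[]
5: 0x193 (blk 25, set 1) → MISS  vc=[21]
6: 0x19c (blk 25, set 1) → L1-HIT  vc=[21]
7: 0x15c (blk 21, set 1) → VC-HIT  vc=[25]
8: 0x192 (blk 25, set 1) → VC-HIT  vc=[21]
9: 0x197 (blk 25, set 1) → L1-HIT  vc=[21]
10: 0x1aa (blk 26, set 2) → MISS  vc=[21, 14]

OUTCOME = VC-HIT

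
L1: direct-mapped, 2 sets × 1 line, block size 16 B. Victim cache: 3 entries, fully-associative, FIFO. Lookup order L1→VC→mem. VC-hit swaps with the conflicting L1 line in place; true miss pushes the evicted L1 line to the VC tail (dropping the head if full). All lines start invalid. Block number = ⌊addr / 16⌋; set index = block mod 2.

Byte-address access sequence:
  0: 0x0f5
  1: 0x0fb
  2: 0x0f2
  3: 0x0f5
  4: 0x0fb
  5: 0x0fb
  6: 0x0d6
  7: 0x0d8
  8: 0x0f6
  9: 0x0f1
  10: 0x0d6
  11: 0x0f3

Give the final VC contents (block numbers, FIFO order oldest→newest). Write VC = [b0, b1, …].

VC = [13]

#0 0xf5→b15/s1 MISS; vc=[]
#1 0xfb→b15/s1 L1-HIT; vc=[]
#2 0xf2→b15/s1 L1-HIT; vc=[]
#3 0xf5→b15/s1 L1-HIT; vc=[]
#4 0xfb→b15/s1 L1-HIT; vc=[]
#5 0xfb→b15/s1 L1-HIT; vc=[]
#6 0xd6→b13/s1 MISS; vc=[15]
#7 0xd8→b13/s1 L1-HIT; vc=[15]
#8 0xf6→b15/s1 VC-HIT; vc=[13]
#9 0xf1→b15/s1 L1-HIT; vc=[13]
#10 0xd6→b13/s1 VC-HIT; vc=[15]
#11 0xf3→b15/s1 VC-HIT; vc=[13]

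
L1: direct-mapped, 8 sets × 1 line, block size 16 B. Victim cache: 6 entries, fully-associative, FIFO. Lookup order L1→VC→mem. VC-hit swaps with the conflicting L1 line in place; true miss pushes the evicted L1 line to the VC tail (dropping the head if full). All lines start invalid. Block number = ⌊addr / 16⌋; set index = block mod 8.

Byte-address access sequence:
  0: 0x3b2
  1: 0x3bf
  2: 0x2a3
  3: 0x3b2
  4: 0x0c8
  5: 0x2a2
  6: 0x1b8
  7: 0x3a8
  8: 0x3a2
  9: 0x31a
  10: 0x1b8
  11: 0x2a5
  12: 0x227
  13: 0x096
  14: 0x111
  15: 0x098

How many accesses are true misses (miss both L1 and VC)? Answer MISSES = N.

0: 0x3b2 (blk 59, set 3) → MISS  vc=[]
1: 0x3bf (blk 59, set 3) → L1-HIT  vc=[]
2: 0x2a3 (blk 42, set 2) → MISS  vc=[]
3: 0x3b2 (blk 59, set 3) → L1-HIT  vc=[]
4: 0xc8 (blk 12, set 4) → MISS  vc=[]
5: 0x2a2 (blk 42, set 2) → L1-HIT  vc=[]
6: 0x1b8 (blk 27, set 3) → MISS  vc=[59]
7: 0x3a8 (blk 58, set 2) → MISS  vc=[59, 42]
8: 0x3a2 (blk 58, set 2) → L1-HIT  vc=[59, 42]
9: 0x31a (blk 49, set 1) → MISS  vc=[59, 42]
10: 0x1b8 (blk 27, set 3) → L1-HIT  vc=[59, 42]
11: 0x2a5 (blk 42, set 2) → VC-HIT  vc=[59, 58]
12: 0x227 (blk 34, set 2) → MISS  vc=[59, 58, 42]
13: 0x96 (blk 9, set 1) → MISS  vc=[59, 58, 42, 49]
14: 0x111 (blk 17, set 1) → MISS  vc=[59, 58, 42, 49, 9]
15: 0x98 (blk 9, set 1) → VC-HIT  vc=[59, 58, 42, 49, 17]

MISSES = 9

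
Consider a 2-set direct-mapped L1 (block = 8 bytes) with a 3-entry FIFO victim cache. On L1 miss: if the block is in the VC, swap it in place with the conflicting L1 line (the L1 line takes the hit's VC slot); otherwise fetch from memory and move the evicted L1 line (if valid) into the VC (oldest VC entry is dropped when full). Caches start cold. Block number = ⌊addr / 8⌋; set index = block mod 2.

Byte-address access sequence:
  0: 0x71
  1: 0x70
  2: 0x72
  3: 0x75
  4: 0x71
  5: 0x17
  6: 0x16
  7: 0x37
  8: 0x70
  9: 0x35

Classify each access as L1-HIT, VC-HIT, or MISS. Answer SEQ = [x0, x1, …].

#0 0x71→b14/s0 MISS; vc=[]
#1 0x70→b14/s0 L1-HIT; vc=[]
#2 0x72→b14/s0 L1-HIT; vc=[]
#3 0x75→b14/s0 L1-HIT; vc=[]
#4 0x71→b14/s0 L1-HIT; vc=[]
#5 0x17→b2/s0 MISS; vc=[14]
#6 0x16→b2/s0 L1-HIT; vc=[14]
#7 0x37→b6/s0 MISS; vc=[14,2]
#8 0x70→b14/s0 VC-HIT; vc=[6,2]
#9 0x35→b6/s0 VC-HIT; vc=[14,2]

SEQ = [MISS, L1-HIT, L1-HIT, L1-HIT, L1-HIT, MISS, L1-HIT, MISS, VC-HIT, VC-HIT]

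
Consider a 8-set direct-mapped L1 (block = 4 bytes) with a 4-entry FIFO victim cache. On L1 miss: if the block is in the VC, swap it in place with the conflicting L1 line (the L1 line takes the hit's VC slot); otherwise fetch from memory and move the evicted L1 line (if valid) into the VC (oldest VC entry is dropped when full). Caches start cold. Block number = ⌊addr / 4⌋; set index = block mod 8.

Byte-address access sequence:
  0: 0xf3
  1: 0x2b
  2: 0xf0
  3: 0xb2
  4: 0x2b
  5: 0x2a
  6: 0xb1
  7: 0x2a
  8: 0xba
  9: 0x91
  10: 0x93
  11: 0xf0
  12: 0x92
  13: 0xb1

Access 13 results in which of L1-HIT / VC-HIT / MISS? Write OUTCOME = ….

0: 0xf3 (blk 60, set 4) → MISS  vc=[]
1: 0x2b (blk 10, set 2) → MISS  vc=[]
2: 0xf0 (blk 60, set 4) → L1-HIT  vc=[]
3: 0xb2 (blk 44, set 4) → MISS  vc=[60]
4: 0x2b (blk 10, set 2) → L1-HIT  vc=[60]
5: 0x2a (blk 10, set 2) → L1-HIT  vc=[60]
6: 0xb1 (blk 44, set 4) → L1-HIT  vc=[60]
7: 0x2a (blk 10, set 2) → L1-HIT  vc=[60]
8: 0xba (blk 46, set 6) → MISS  vc=[60]
9: 0x91 (blk 36, set 4) → MISS  vc=[60, 44]
10: 0x93 (blk 36, set 4) → L1-HIT  vc=[60, 44]
11: 0xf0 (blk 60, set 4) → VC-HIT  vc=[36, 44]
12: 0x92 (blk 36, set 4) → VC-HIT  vc=[60, 44]
13: 0xb1 (blk 44, set 4) → VC-HIT  vc=[60, 36]

OUTCOME = VC-HIT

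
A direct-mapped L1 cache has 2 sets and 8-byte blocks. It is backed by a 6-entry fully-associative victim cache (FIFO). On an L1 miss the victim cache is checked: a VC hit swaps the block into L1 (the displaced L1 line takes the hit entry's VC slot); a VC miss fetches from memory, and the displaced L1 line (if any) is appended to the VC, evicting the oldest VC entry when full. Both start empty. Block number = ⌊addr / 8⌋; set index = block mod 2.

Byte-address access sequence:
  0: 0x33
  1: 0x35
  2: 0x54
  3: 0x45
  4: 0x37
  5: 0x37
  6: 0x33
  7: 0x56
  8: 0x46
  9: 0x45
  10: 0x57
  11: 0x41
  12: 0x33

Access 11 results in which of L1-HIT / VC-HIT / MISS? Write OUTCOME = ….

#0 0x33→b6/s0 MISS; vc=[]
#1 0x35→b6/s0 L1-HIT; vc=[]
#2 0x54→b10/s0 MISS; vc=[6]
#3 0x45→b8/s0 MISS; vc=[6,10]
#4 0x37→b6/s0 VC-HIT; vc=[8,10]
#5 0x37→b6/s0 L1-HIT; vc=[8,10]
#6 0x33→b6/s0 L1-HIT; vc=[8,10]
#7 0x56→b10/s0 VC-HIT; vc=[8,6]
#8 0x46→b8/s0 VC-HIT; vc=[10,6]
#9 0x45→b8/s0 L1-HIT; vc=[10,6]
#10 0x57→b10/s0 VC-HIT; vc=[8,6]
#11 0x41→b8/s0 VC-HIT; vc=[10,6]
#12 0x33→b6/s0 VC-HIT; vc=[10,8]

OUTCOME = VC-HIT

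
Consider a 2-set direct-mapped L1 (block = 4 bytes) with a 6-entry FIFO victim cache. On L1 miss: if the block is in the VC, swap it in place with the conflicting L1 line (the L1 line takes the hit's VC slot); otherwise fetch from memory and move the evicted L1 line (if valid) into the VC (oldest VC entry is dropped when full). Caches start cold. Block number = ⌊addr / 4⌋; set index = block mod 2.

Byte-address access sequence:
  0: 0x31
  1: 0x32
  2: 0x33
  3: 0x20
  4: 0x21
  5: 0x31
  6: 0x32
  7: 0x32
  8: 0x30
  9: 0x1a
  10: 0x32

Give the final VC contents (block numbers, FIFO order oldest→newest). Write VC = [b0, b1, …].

  [0] addr=0x31 blk=12 s=0: MISS | VC []
  [1] addr=0x32 blk=12 s=0: L1-HIT | VC []
  [2] addr=0x33 blk=12 s=0: L1-HIT | VC []
  [3] addr=0x20 blk=8 s=0: MISS | VC [12]
  [4] addr=0x21 blk=8 s=0: L1-HIT | VC [12]
  [5] addr=0x31 blk=12 s=0: VC-HIT | VC [8]
  [6] addr=0x32 blk=12 s=0: L1-HIT | VC [8]
  [7] addr=0x32 blk=12 s=0: L1-HIT | VC [8]
  [8] addr=0x30 blk=12 s=0: L1-HIT | VC [8]
  [9] addr=0x1a blk=6 s=0: MISS | VC [8, 12]
  [10] addr=0x32 blk=12 s=0: VC-HIT | VC [8, 6]

VC = [8, 6]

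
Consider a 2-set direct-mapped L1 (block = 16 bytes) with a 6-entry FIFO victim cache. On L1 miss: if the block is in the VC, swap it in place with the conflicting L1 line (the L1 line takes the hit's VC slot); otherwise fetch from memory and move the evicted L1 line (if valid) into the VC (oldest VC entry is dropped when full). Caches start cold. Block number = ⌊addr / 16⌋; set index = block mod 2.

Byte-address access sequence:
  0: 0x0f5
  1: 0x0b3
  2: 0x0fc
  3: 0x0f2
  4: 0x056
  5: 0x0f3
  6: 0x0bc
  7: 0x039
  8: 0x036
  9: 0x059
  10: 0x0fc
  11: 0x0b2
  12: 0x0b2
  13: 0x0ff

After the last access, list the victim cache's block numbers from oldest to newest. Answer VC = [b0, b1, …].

VC = [5, 3, 11]

#0 0xf5→b15/s1 MISS; vc=[]
#1 0xb3→b11/s1 MISS; vc=[15]
#2 0xfc→b15/s1 VC-HIT; vc=[11]
#3 0xf2→b15/s1 L1-HIT; vc=[11]
#4 0x56→b5/s1 MISS; vc=[11,15]
#5 0xf3→b15/s1 VC-HIT; vc=[11,5]
#6 0xbc→b11/s1 VC-HIT; vc=[15,5]
#7 0x39→b3/s1 MISS; vc=[15,5,11]
#8 0x36→b3/s1 L1-HIT; vc=[15,5,11]
#9 0x59→b5/s1 VC-HIT; vc=[15,3,11]
#10 0xfc→b15/s1 VC-HIT; vc=[5,3,11]
#11 0xb2→b11/s1 VC-HIT; vc=[5,3,15]
#12 0xb2→b11/s1 L1-HIT; vc=[5,3,15]
#13 0xff→b15/s1 VC-HIT; vc=[5,3,11]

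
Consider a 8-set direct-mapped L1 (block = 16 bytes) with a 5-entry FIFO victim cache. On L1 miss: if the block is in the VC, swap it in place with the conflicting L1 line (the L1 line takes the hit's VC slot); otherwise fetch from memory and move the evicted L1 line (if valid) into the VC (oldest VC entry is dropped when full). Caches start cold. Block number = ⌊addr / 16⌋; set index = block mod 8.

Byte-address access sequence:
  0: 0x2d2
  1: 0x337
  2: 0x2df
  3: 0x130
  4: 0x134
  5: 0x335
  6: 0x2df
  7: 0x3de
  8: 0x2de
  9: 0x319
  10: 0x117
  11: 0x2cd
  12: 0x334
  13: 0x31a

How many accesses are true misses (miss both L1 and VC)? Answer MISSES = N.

MISSES = 7

0: 0x2d2 (blk 45, set 5) → MISS  vc=[]
1: 0x337 (blk 51, set 3) → MISS  vc=[]
2: 0x2df (blk 45, set 5) → L1-HIT  vc=[]
3: 0x130 (blk 19, set 3) → MISS  vc=[51]
4: 0x134 (blk 19, set 3) → L1-HIT  vc=[51]
5: 0x335 (blk 51, set 3) → VC-HIT  vc=[19]
6: 0x2df (blk 45, set 5) → L1-HIT  vc=[19]
7: 0x3de (blk 61, set 5) → MISS  vc=[19, 45]
8: 0x2de (blk 45, set 5) → VC-HIT  vc=[19, 61]
9: 0x319 (blk 49, set 1) → MISS  vc=[19, 61]
10: 0x117 (blk 17, set 1) → MISS  vc=[19, 61, 49]
11: 0x2cd (blk 44, set 4) → MISS  vc=[19, 61, 49]
12: 0x334 (blk 51, set 3) → L1-HIT  vc=[19, 61, 49]
13: 0x31a (blk 49, set 1) → VC-HIT  vc=[19, 61, 17]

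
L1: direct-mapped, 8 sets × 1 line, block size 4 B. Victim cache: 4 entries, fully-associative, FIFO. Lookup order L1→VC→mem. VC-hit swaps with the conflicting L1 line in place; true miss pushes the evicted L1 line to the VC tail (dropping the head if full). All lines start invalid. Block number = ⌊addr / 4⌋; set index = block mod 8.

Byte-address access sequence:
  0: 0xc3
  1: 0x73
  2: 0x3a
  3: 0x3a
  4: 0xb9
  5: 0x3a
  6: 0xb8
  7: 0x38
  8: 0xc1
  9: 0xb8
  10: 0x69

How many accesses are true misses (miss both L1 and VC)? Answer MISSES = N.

#0 0xc3→b48/s0 MISS; vc=[]
#1 0x73→b28/s4 MISS; vc=[]
#2 0x3a→b14/s6 MISS; vc=[]
#3 0x3a→b14/s6 L1-HIT; vc=[]
#4 0xb9→b46/s6 MISS; vc=[14]
#5 0x3a→b14/s6 VC-HIT; vc=[46]
#6 0xb8→b46/s6 VC-HIT; vc=[14]
#7 0x38→b14/s6 VC-HIT; vc=[46]
#8 0xc1→b48/s0 L1-HIT; vc=[46]
#9 0xb8→b46/s6 VC-HIT; vc=[14]
#10 0x69→b26/s2 MISS; vc=[14]

MISSES = 5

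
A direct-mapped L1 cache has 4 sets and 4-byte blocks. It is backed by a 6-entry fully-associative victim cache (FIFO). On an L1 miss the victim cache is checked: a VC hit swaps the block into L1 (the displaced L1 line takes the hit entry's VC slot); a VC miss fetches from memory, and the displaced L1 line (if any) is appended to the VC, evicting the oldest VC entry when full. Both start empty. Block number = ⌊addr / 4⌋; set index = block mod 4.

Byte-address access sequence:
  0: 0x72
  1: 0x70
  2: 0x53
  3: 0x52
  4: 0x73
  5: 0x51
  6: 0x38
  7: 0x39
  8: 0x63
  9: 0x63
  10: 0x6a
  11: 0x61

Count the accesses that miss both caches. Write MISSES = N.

#0 0x72→b28/s0 MISS; vc=[]
#1 0x70→b28/s0 L1-HIT; vc=[]
#2 0x53→b20/s0 MISS; vc=[28]
#3 0x52→b20/s0 L1-HIT; vc=[28]
#4 0x73→b28/s0 VC-HIT; vc=[20]
#5 0x51→b20/s0 VC-HIT; vc=[28]
#6 0x38→b14/s2 MISS; vc=[28]
#7 0x39→b14/s2 L1-HIT; vc=[28]
#8 0x63→b24/s0 MISS; vc=[28,20]
#9 0x63→b24/s0 L1-HIT; vc=[28,20]
#10 0x6a→b26/s2 MISS; vc=[28,20,14]
#11 0x61→b24/s0 L1-HIT; vc=[28,20,14]

MISSES = 5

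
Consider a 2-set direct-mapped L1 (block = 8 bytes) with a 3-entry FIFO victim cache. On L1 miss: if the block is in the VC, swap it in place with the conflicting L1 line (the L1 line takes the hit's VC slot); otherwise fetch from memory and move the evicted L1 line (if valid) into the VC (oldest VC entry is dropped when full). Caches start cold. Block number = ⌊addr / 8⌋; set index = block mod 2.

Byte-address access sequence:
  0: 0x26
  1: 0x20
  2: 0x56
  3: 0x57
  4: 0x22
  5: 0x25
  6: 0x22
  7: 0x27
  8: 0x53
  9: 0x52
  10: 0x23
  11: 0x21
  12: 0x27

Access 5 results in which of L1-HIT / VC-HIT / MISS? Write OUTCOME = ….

#0 0x26→b4/s0 MISS; vc=[]
#1 0x20→b4/s0 L1-HIT; vc=[]
#2 0x56→b10/s0 MISS; vc=[4]
#3 0x57→b10/s0 L1-HIT; vc=[4]
#4 0x22→b4/s0 VC-HIT; vc=[10]
#5 0x25→b4/s0 L1-HIT; vc=[10]
#6 0x22→b4/s0 L1-HIT; vc=[10]
#7 0x27→b4/s0 L1-HIT; vc=[10]
#8 0x53→b10/s0 VC-HIT; vc=[4]
#9 0x52→b10/s0 L1-HIT; vc=[4]
#10 0x23→b4/s0 VC-HIT; vc=[10]
#11 0x21→b4/s0 L1-HIT; vc=[10]
#12 0x27→b4/s0 L1-HIT; vc=[10]

OUTCOME = L1-HIT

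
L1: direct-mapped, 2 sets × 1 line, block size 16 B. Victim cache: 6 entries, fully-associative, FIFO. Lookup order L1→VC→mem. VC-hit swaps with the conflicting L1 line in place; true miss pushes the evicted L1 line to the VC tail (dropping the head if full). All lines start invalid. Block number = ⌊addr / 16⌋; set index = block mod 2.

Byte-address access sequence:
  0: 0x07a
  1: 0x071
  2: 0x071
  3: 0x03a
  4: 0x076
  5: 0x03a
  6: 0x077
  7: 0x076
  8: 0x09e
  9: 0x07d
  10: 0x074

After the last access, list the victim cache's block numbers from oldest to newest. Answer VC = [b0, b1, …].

VC = [3, 9]

0: 0x7a (blk 7, set 1) → MISS  vc=[]
1: 0x71 (blk 7, set 1) → L1-HIT  vc=[]
2: 0x71 (blk 7, set 1) → L1-HIT  vc=[]
3: 0x3a (blk 3, set 1) → MISS  vc=[7]
4: 0x76 (blk 7, set 1) → VC-HIT  vc=[3]
5: 0x3a (blk 3, set 1) → VC-HIT  vc=[7]
6: 0x77 (blk 7, set 1) → VC-HIT  vc=[3]
7: 0x76 (blk 7, set 1) → L1-HIT  vc=[3]
8: 0x9e (blk 9, set 1) → MISS  vc=[3, 7]
9: 0x7d (blk 7, set 1) → VC-HIT  vc=[3, 9]
10: 0x74 (blk 7, set 1) → L1-HIT  vc=[3, 9]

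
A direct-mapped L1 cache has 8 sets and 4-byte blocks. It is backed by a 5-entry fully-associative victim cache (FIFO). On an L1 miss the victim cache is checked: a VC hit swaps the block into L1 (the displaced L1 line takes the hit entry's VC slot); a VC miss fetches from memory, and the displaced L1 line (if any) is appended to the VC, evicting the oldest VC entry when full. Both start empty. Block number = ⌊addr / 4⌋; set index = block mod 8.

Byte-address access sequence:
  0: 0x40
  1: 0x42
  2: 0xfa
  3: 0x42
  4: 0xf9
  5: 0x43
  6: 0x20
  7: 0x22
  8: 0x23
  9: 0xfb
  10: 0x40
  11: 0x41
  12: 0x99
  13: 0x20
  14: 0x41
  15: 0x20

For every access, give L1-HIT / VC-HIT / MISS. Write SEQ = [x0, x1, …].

#0 0x40→b16/s0 MISS; vc=[]
#1 0x42→b16/s0 L1-HIT; vc=[]
#2 0xfa→b62/s6 MISS; vc=[]
#3 0x42→b16/s0 L1-HIT; vc=[]
#4 0xf9→b62/s6 L1-HIT; vc=[]
#5 0x43→b16/s0 L1-HIT; vc=[]
#6 0x20→b8/s0 MISS; vc=[16]
#7 0x22→b8/s0 L1-HIT; vc=[16]
#8 0x23→b8/s0 L1-HIT; vc=[16]
#9 0xfb→b62/s6 L1-HIT; vc=[16]
#10 0x40→b16/s0 VC-HIT; vc=[8]
#11 0x41→b16/s0 L1-HIT; vc=[8]
#12 0x99→b38/s6 MISS; vc=[8,62]
#13 0x20→b8/s0 VC-HIT; vc=[16,62]
#14 0x41→b16/s0 VC-HIT; vc=[8,62]
#15 0x20→b8/s0 VC-HIT; vc=[16,62]

SEQ = [MISS, L1-HIT, MISS, L1-HIT, L1-HIT, L1-HIT, MISS, L1-HIT, L1-HIT, L1-HIT, VC-HIT, L1-HIT, MISS, VC-HIT, VC-HIT, VC-HIT]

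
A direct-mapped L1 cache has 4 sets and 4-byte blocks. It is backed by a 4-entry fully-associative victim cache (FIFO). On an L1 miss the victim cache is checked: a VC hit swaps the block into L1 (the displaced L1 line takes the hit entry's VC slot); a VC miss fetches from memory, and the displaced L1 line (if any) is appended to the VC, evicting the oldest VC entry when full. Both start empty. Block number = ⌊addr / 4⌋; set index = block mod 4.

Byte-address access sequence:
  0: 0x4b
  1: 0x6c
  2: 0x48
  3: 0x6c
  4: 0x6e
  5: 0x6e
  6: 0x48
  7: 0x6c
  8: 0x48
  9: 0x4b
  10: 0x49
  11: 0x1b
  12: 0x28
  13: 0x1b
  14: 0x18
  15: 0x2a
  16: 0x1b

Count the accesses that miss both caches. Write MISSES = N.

MISSES = 4

0: 0x4b (blk 18, set 2) → MISS  vc=[]
1: 0x6c (blk 27, set 3) → MISS  vc=[]
2: 0x48 (blk 18, set 2) → L1-HIT  vc=[]
3: 0x6c (blk 27, set 3) → L1-HIT  vc=[]
4: 0x6e (blk 27, set 3) → L1-HIT  vc=[]
5: 0x6e (blk 27, set 3) → L1-HIT  vc=[]
6: 0x48 (blk 18, set 2) → L1-HIT  vc=[]
7: 0x6c (blk 27, set 3) → L1-HIT  vc=[]
8: 0x48 (blk 18, set 2) → L1-HIT  vc=[]
9: 0x4b (blk 18, set 2) → L1-HIT  vc=[]
10: 0x49 (blk 18, set 2) → L1-HIT  vc=[]
11: 0x1b (blk 6, set 2) → MISS  vc=[18]
12: 0x28 (blk 10, set 2) → MISS  vc=[18, 6]
13: 0x1b (blk 6, set 2) → VC-HIT  vc=[18, 10]
14: 0x18 (blk 6, set 2) → L1-HIT  vc=[18, 10]
15: 0x2a (blk 10, set 2) → VC-HIT  vc=[18, 6]
16: 0x1b (blk 6, set 2) → VC-HIT  vc=[18, 10]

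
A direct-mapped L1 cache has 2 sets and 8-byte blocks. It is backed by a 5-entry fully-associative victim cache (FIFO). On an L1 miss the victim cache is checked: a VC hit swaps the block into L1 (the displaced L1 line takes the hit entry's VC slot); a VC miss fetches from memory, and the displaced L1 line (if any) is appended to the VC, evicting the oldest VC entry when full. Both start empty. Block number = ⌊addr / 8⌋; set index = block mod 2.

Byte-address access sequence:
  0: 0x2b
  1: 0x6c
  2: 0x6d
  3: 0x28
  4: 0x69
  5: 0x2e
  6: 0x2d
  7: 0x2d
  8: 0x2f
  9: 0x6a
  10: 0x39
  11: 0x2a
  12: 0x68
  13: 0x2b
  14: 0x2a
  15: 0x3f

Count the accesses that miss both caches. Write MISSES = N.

0: 0x2b (blk 5, set 1) → MISS  vc=[]
1: 0x6c (blk 13, set 1) → MISS  vc=[5]
2: 0x6d (blk 13, set 1) → L1-HIT  vc=[5]
3: 0x28 (blk 5, set 1) → VC-HIT  vc=[13]
4: 0x69 (blk 13, set 1) → VC-HIT  vc=[5]
5: 0x2e (blk 5, set 1) → VC-HIT  vc=[13]
6: 0x2d (blk 5, set 1) → L1-HIT  vc=[13]
7: 0x2d (blk 5, set 1) → L1-HIT  vc=[13]
8: 0x2f (blk 5, set 1) → L1-HIT  vc=[13]
9: 0x6a (blk 13, set 1) → VC-HIT  vc=[5]
10: 0x39 (blk 7, set 1) → MISS  vc=[5, 13]
11: 0x2a (blk 5, set 1) → VC-HIT  vc=[7, 13]
12: 0x68 (blk 13, set 1) → VC-HIT  vc=[7, 5]
13: 0x2b (blk 5, set 1) → VC-HIT  vc=[7, 13]
14: 0x2a (blk 5, set 1) → L1-HIT  vc=[7, 13]
15: 0x3f (blk 7, set 1) → VC-HIT  vc=[5, 13]

MISSES = 3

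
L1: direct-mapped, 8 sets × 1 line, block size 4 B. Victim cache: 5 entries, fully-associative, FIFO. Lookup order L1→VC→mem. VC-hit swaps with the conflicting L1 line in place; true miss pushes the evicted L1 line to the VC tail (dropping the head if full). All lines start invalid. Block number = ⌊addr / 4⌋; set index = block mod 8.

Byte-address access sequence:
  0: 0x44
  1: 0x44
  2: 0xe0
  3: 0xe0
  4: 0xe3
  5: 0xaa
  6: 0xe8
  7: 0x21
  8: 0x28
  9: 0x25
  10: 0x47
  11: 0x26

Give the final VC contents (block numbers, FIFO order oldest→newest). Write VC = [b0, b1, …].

VC = [42, 56, 58, 17]

  [0] addr=0x44 blk=17 s=1: MISS | VC []
  [1] addr=0x44 blk=17 s=1: L1-HIT | VC []
  [2] addr=0xe0 blk=56 s=0: MISS | VC []
  [3] addr=0xe0 blk=56 s=0: L1-HIT | VC []
  [4] addr=0xe3 blk=56 s=0: L1-HIT | VC []
  [5] addr=0xaa blk=42 s=2: MISS | VC []
  [6] addr=0xe8 blk=58 s=2: MISS | VC [42]
  [7] addr=0x21 blk=8 s=0: MISS | VC [42, 56]
  [8] addr=0x28 blk=10 s=2: MISS | VC [42, 56, 58]
  [9] addr=0x25 blk=9 s=1: MISS | VC [42, 56, 58, 17]
  [10] addr=0x47 blk=17 s=1: VC-HIT | VC [42, 56, 58, 9]
  [11] addr=0x26 blk=9 s=1: VC-HIT | VC [42, 56, 58, 17]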